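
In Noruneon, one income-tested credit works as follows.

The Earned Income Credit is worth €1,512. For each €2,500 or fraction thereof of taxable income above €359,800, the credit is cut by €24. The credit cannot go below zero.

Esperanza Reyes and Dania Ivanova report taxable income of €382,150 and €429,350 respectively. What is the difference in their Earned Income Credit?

Esperanza (€382,150): Earned Income Credit: income exceeds €359,800 by €22,350, which is 9 full-or-partial €2,500 increments; reduction = 9 × €24 = €216, leaving €1,296.
Dania (€429,350): Earned Income Credit: income exceeds €359,800 by €69,550, which is 28 full-or-partial €2,500 increments; reduction = 28 × €24 = €672, leaving €840.
Difference: |€1,296 − €840| = €456.

€456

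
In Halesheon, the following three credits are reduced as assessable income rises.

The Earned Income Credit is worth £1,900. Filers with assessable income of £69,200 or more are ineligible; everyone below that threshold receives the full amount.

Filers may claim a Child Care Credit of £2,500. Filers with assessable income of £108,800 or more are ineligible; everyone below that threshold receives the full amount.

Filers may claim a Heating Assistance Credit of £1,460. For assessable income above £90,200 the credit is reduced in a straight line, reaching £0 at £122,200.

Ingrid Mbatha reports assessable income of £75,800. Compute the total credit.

Earned Income Credit: £75,800 meets or exceeds the £69,200 cutoff, so the credit is £0.
Child Care Credit: £75,800 is below the £108,800 cutoff, so the full £2,500 applies.
Heating Assistance Credit: £75,800 is at or below the £90,200 threshold, so the full £1,460 applies.
Total: £0 + £2,500 + £1,460 = £3,960.

£3,960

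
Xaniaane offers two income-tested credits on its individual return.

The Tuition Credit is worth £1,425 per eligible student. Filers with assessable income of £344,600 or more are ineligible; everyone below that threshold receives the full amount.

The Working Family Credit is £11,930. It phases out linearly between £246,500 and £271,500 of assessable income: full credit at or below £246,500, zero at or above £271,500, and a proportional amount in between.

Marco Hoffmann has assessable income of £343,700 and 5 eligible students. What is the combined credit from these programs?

£7,125

Tuition Credit: base = 5 × £1,425 = £7,125. £343,700 is below the £344,600 cutoff, so the full £7,125 applies.
Working Family Credit: £343,700 is at or above £271,500, so the credit is £0.
Total: £7,125 + £0 = £7,125.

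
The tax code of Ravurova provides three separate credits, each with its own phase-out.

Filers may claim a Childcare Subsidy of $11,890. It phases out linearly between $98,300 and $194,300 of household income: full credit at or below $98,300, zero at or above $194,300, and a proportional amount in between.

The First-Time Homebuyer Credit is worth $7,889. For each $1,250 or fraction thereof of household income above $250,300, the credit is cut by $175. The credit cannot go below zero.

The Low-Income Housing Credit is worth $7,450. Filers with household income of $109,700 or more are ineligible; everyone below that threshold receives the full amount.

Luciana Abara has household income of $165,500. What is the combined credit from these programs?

$11,456

Childcare Subsidy: $165,500 is $67,200 into a $96,000 phase-out range, leaving 28,800/96,000 of the credit: $11,890 × 28,800/96,000 = $3,567.
First-Time Homebuyer Credit: $165,500 is at or below the $250,300 threshold, so the full $7,889 applies.
Low-Income Housing Credit: $165,500 meets or exceeds the $109,700 cutoff, so the credit is $0.
Total: $3,567 + $7,889 + $0 = $11,456.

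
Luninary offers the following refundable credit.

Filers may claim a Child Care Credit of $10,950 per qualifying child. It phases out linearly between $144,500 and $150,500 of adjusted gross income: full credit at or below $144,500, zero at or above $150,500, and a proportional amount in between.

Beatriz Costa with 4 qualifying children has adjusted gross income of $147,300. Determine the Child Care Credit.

$23,360

Child Care Credit: base = 4 × $10,950 = $43,800. $147,300 is $2,800 into a $6,000 phase-out range, leaving 3,200/6,000 of the credit: $43,800 × 3,200/6,000 = $23,360.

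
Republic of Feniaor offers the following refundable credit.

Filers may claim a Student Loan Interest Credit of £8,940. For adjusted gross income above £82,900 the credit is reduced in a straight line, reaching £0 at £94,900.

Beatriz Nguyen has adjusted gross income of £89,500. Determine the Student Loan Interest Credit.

£4,023

Student Loan Interest Credit: £89,500 is £6,600 into a £12,000 phase-out range, leaving 5,400/12,000 of the credit: £8,940 × 5,400/12,000 = £4,023.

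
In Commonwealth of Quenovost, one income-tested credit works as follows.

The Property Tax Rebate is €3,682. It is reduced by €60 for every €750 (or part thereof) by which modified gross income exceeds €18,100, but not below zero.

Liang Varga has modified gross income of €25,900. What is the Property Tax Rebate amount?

€3,022

Property Tax Rebate: income exceeds €18,100 by €7,800, which is 11 full-or-partial €750 increments; reduction = 11 × €60 = €660, leaving €3,022.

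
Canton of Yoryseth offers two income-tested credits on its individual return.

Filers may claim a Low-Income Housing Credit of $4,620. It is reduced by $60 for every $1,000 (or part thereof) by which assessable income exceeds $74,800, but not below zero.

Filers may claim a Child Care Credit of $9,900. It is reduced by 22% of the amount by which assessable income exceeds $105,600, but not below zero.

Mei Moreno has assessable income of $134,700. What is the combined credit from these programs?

Low-Income Housing Credit: income exceeds $74,800 by $59,900, which is 60 full-or-partial $1,000 increments; reduction = 60 × $60 = $3,600, leaving $1,020.
Child Care Credit: 22% of the $29,100 excess over $105,600 is $6,402; credit = $9,900 − $6,402 = $3,498.
Total: $1,020 + $3,498 = $4,518.

$4,518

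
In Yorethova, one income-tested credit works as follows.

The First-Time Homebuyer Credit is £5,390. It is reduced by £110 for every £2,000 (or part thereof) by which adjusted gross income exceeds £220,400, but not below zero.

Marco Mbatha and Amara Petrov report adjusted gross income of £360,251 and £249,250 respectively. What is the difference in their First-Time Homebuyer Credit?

Marco (£360,251): First-Time Homebuyer Credit: income exceeds £220,400 by £139,851 → 70 increments × £110 = £7,700 ≥ base, so the credit is £0.
Amara (£249,250): First-Time Homebuyer Credit: income exceeds £220,400 by £28,850, which is 15 full-or-partial £2,000 increments; reduction = 15 × £110 = £1,650, leaving £3,740.
Difference: |£0 − £3,740| = £3,740.

£3,740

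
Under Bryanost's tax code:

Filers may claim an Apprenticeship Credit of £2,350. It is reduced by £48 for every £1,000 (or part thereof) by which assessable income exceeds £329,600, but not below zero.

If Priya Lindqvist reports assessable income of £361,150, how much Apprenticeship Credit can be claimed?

Apprenticeship Credit: income exceeds £329,600 by £31,550, which is 32 full-or-partial £1,000 increments; reduction = 32 × £48 = £1,536, leaving £814.

£814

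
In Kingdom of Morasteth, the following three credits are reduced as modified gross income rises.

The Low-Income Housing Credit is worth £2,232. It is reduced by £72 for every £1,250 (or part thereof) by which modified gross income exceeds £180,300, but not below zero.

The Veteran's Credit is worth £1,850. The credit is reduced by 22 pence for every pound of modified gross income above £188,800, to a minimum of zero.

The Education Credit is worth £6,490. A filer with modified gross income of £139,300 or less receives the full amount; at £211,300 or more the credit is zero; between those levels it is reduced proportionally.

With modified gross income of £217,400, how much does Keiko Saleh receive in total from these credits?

£72

Low-Income Housing Credit: income exceeds £180,300 by £37,100, which is 30 full-or-partial £1,250 increments; reduction = 30 × £72 = £2,160, leaving £72.
Veteran's Credit: 22% of the £28,600 excess over £188,800 is £6,292 ≥ base, so the credit is £0.
Education Credit: £217,400 is at or above £211,300, so the credit is £0.
Total: £72 + £0 + £0 = £72.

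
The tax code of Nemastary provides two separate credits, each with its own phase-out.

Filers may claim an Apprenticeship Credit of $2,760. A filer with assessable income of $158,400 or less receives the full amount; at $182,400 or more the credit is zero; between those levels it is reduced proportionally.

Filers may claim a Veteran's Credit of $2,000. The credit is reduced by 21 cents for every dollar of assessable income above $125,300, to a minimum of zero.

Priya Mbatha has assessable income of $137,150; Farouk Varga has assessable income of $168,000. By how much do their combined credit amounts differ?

Priya ($137,150): Apprenticeship Credit: $137,150 is at or below the $158,400 threshold, so the full $2,760 applies. Veteran's Credit: 21% of the $11,850 excess over $125,300 is $2,488.50 ≥ base, so the credit is $0. total $2,760 + $0 = $2,760
Farouk ($168,000): Apprenticeship Credit: $168,000 is $9,600 into a $24,000 phase-out range, leaving 14,400/24,000 of the credit: $2,760 × 14,400/24,000 = $1,656. Veteran's Credit: 21% of the $42,700 excess over $125,300 is $8,967 ≥ base, so the credit is $0. total $1,656 + $0 = $1,656
Difference: |$2,760 − $1,656| = $1,104.

$1,104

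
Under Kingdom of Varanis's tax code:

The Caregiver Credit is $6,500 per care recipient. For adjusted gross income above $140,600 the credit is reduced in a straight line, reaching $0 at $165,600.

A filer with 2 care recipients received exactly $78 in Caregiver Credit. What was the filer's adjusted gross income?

$165,450

Full credit = 2 × $6,500 = $13,000.
$78 is 78/13,000 of the full $13,000, so 12,922/13,000 of the $25,000 range has been used: income = $140,600 + $25,000 × 12,922/13,000 = $165,450.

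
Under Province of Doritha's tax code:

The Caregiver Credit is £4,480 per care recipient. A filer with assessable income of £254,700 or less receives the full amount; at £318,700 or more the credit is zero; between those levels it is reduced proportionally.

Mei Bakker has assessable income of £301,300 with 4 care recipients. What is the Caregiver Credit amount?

£4,872

Caregiver Credit: base = 4 × £4,480 = £17,920. £301,300 is £46,600 into a £64,000 phase-out range, leaving 17,400/64,000 of the credit: £17,920 × 17,400/64,000 = £4,872.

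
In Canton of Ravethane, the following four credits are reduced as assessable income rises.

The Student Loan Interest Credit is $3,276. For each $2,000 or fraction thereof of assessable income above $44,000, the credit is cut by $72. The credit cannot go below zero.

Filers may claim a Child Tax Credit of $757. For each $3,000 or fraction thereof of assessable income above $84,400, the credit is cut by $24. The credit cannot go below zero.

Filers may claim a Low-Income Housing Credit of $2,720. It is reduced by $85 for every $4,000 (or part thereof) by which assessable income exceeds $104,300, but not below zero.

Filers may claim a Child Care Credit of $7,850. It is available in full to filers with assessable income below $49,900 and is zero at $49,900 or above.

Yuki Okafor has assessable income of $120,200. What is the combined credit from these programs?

$3,317

Student Loan Interest Credit: income exceeds $44,000 by $76,200, which is 39 full-or-partial $2,000 increments; reduction = 39 × $72 = $2,808, leaving $468.
Child Tax Credit: income exceeds $84,400 by $35,800, which is 12 full-or-partial $3,000 increments; reduction = 12 × $24 = $288, leaving $469.
Low-Income Housing Credit: income exceeds $104,300 by $15,900, which is 4 full-or-partial $4,000 increments; reduction = 4 × $85 = $340, leaving $2,380.
Child Care Credit: $120,200 meets or exceeds the $49,900 cutoff, so the credit is $0.
Total: $468 + $469 + $2,380 + $0 = $3,317.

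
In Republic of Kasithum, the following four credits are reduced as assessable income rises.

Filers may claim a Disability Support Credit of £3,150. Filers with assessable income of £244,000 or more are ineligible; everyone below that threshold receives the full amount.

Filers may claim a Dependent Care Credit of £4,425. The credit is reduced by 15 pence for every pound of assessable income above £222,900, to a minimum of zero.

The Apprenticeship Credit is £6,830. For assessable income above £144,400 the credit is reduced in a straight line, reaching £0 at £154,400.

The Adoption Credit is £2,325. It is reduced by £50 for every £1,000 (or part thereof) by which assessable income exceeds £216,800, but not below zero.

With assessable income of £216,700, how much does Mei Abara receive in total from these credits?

£9,900

Disability Support Credit: £216,700 is below the £244,000 cutoff, so the full £3,150 applies.
Dependent Care Credit: £216,700 is at or below the £222,900 threshold, so the full £4,425 applies.
Apprenticeship Credit: £216,700 is at or above £154,400, so the credit is £0.
Adoption Credit: £216,700 is at or below the £216,800 threshold, so the full £2,325 applies.
Total: £3,150 + £4,425 + £0 + £2,325 = £9,900.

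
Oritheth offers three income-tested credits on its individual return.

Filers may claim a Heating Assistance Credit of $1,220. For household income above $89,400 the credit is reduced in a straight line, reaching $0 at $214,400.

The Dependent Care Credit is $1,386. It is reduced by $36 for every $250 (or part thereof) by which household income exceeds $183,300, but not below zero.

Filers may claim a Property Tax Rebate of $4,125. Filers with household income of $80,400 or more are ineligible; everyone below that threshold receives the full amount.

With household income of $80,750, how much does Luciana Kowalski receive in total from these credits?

$2,606

Heating Assistance Credit: $80,750 is at or below the $89,400 threshold, so the full $1,220 applies.
Dependent Care Credit: $80,750 is at or below the $183,300 threshold, so the full $1,386 applies.
Property Tax Rebate: $80,750 meets or exceeds the $80,400 cutoff, so the credit is $0.
Total: $1,220 + $1,386 + $0 = $2,606.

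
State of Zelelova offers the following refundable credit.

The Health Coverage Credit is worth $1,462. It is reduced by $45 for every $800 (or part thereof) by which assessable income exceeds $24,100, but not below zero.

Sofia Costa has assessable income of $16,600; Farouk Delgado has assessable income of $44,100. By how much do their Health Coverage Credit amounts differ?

$1,125

Sofia ($16,600): Health Coverage Credit: $16,600 is at or below the $24,100 threshold, so the full $1,462 applies.
Farouk ($44,100): Health Coverage Credit: income exceeds $24,100 by $20,000, which is 25 full-or-partial $800 increments; reduction = 25 × $45 = $1,125, leaving $337.
Difference: |$1,462 − $337| = $1,125.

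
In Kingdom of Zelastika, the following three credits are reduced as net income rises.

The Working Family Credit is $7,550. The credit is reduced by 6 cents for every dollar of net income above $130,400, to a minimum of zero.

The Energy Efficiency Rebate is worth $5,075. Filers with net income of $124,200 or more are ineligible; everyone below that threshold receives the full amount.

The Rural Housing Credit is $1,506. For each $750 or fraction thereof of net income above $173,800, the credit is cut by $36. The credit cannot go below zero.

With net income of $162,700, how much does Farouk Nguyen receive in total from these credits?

$7,118

Working Family Credit: 6% of the $32,300 excess over $130,400 is $1,938; credit = $7,550 − $1,938 = $5,612.
Energy Efficiency Rebate: $162,700 meets or exceeds the $124,200 cutoff, so the credit is $0.
Rural Housing Credit: $162,700 is at or below the $173,800 threshold, so the full $1,506 applies.
Total: $5,612 + $0 + $1,506 = $7,118.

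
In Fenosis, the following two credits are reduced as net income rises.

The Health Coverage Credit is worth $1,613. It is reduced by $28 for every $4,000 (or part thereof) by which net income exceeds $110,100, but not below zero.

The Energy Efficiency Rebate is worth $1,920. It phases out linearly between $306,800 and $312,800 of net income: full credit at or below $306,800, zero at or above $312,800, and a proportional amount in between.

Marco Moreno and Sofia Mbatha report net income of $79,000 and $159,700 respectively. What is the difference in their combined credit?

Marco ($79,000): Health Coverage Credit: $79,000 is at or below the $110,100 threshold, so the full $1,613 applies. Energy Efficiency Rebate: $79,000 is at or below the $306,800 threshold, so the full $1,920 applies. total $1,613 + $1,920 = $3,533
Sofia ($159,700): Health Coverage Credit: income exceeds $110,100 by $49,600, which is 13 full-or-partial $4,000 increments; reduction = 13 × $28 = $364, leaving $1,249. Energy Efficiency Rebate: $159,700 is at or below the $306,800 threshold, so the full $1,920 applies. total $1,249 + $1,920 = $3,169
Difference: |$3,533 − $3,169| = $364.

$364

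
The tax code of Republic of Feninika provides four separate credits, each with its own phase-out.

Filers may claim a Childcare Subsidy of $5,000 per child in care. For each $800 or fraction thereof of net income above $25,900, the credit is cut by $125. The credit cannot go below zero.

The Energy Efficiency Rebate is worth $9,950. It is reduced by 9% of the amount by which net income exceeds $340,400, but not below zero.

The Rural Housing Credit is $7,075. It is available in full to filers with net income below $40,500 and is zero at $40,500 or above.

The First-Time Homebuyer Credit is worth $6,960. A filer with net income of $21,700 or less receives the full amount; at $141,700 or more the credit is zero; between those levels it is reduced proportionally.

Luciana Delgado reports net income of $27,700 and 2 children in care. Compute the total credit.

$33,262

Childcare Subsidy: base = 2 × $5,000 = $10,000. income exceeds $25,900 by $1,800, which is 3 full-or-partial $800 increments; reduction = 3 × $125 = $375, leaving $9,625.
Energy Efficiency Rebate: $27,700 is at or below the $340,400 threshold, so the full $9,950 applies.
Rural Housing Credit: $27,700 is below the $40,500 cutoff, so the full $7,075 applies.
First-Time Homebuyer Credit: $27,700 is $6,000 into a $120,000 phase-out range, leaving 114,000/120,000 of the credit: $6,960 × 114,000/120,000 = $6,612.
Total: $9,625 + $9,950 + $7,075 + $6,612 = $33,262.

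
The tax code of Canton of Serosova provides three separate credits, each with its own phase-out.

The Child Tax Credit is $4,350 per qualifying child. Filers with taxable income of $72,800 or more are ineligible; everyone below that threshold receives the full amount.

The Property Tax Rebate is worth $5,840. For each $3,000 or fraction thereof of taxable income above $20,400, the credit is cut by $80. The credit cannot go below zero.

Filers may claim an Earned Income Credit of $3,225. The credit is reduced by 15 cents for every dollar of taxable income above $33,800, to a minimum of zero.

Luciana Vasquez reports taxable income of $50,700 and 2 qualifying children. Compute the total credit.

Child Tax Credit: base = 2 × $4,350 = $8,700. $50,700 is below the $72,800 cutoff, so the full $8,700 applies.
Property Tax Rebate: income exceeds $20,400 by $30,300, which is 11 full-or-partial $3,000 increments; reduction = 11 × $80 = $880, leaving $4,960.
Earned Income Credit: 15% of the $16,900 excess over $33,800 is $2,535; credit = $3,225 − $2,535 = $690.
Total: $8,700 + $4,960 + $690 = $14,350.

$14,350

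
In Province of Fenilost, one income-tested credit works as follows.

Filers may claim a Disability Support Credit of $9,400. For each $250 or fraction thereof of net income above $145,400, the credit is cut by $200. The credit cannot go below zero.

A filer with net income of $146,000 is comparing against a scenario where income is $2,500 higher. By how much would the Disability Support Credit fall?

At $146,000 — income exceeds $145,400 by $600, which is 3 full-or-partial $250 increments; reduction = 3 × $200 = $600, leaving $8,800.
At $148,500 — income exceeds $145,400 by $3,100, which is 13 full-or-partial $250 increments; reduction = 13 × $200 = $2,600, leaving $6,800.
Lost: $8,800 − $6,800 = $2,000.

$2,000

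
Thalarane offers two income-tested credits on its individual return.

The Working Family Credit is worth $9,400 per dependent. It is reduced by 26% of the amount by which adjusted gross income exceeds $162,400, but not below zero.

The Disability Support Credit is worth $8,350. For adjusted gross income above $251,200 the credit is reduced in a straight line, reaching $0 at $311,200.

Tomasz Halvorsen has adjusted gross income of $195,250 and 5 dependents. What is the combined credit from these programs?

Working Family Credit: base = 5 × $9,400 = $47,000. 26% of the $32,850 excess over $162,400 is $8,541; credit = $47,000 − $8,541 = $38,459.
Disability Support Credit: $195,250 is at or below the $251,200 threshold, so the full $8,350 applies.
Total: $38,459 + $8,350 = $46,809.

$46,809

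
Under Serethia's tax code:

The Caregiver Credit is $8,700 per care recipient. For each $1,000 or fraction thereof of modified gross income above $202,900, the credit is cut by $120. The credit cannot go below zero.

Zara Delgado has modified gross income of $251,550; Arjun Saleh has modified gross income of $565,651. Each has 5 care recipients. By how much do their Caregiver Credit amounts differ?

$37,620

Zara ($251,550): Caregiver Credit: base = 5 × $8,700 = $43,500. income exceeds $202,900 by $48,650, which is 49 full-or-partial $1,000 increments; reduction = 49 × $120 = $5,880, leaving $37,620.
Arjun ($565,651): Caregiver Credit: base = 5 × $8,700 = $43,500. income exceeds $202,900 by $362,751 → 363 increments × $120 = $43,560 ≥ base, so the credit is $0.
Difference: |$37,620 − $0| = $37,620.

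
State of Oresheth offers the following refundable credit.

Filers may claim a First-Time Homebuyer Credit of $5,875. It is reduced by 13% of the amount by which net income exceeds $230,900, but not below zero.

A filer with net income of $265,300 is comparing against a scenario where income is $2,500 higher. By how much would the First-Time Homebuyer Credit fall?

At $265,300 — 13% of the $34,400 excess over $230,900 is $4,472; credit = $5,875 − $4,472 = $1,403.
At $267,800 — 13% of the $36,900 excess over $230,900 is $4,797; credit = $5,875 − $4,797 = $1,078.
Lost: $1,403 − $1,078 = $325.

$325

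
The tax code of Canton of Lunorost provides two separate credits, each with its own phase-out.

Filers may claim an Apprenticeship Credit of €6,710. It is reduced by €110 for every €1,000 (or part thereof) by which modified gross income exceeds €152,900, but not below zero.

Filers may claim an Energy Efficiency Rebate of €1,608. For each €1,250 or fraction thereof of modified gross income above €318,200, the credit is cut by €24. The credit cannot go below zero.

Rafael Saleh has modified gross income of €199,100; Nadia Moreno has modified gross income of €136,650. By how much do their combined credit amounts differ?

€5,170

Rafael (€199,100): Apprenticeship Credit: income exceeds €152,900 by €46,200, which is 47 full-or-partial €1,000 increments; reduction = 47 × €110 = €5,170, leaving €1,540. Energy Efficiency Rebate: €199,100 is at or below the €318,200 threshold, so the full €1,608 applies. total €1,540 + €1,608 = €3,148
Nadia (€136,650): Apprenticeship Credit: €136,650 is at or below the €152,900 threshold, so the full €6,710 applies. Energy Efficiency Rebate: €136,650 is at or below the €318,200 threshold, so the full €1,608 applies. total €6,710 + €1,608 = €8,318
Difference: |€3,148 − €8,318| = €5,170.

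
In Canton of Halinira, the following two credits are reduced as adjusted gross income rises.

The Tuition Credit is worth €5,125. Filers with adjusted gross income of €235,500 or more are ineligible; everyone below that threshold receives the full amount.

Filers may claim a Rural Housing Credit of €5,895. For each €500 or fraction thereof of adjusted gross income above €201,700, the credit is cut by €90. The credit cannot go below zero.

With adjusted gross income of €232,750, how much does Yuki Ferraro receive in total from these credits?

Tuition Credit: €232,750 is below the €235,500 cutoff, so the full €5,125 applies.
Rural Housing Credit: income exceeds €201,700 by €31,050, which is 63 full-or-partial €500 increments; reduction = 63 × €90 = €5,670, leaving €225.
Total: €5,125 + €225 = €5,350.

€5,350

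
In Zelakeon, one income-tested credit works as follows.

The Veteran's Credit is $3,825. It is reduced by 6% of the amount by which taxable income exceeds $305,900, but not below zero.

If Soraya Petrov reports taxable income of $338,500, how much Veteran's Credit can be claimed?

Veteran's Credit: 6% of the $32,600 excess over $305,900 is $1,956; credit = $3,825 − $1,956 = $1,869.

$1,869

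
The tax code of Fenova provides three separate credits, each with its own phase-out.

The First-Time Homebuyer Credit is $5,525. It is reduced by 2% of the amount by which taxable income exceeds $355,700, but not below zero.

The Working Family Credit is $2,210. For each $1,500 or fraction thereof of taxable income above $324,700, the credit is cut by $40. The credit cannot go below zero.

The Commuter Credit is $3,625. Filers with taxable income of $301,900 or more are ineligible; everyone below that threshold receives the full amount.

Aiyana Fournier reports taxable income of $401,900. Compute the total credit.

First-Time Homebuyer Credit: 2% of the $46,200 excess over $355,700 is $924; credit = $5,525 − $924 = $4,601.
Working Family Credit: income exceeds $324,700 by $77,200, which is 52 full-or-partial $1,500 increments; reduction = 52 × $40 = $2,080, leaving $130.
Commuter Credit: $401,900 meets or exceeds the $301,900 cutoff, so the credit is $0.
Total: $4,601 + $130 + $0 = $4,731.

$4,731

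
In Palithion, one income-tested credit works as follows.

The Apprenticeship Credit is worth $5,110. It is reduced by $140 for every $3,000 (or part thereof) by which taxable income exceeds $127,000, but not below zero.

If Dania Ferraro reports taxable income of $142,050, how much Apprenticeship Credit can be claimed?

$4,270

Apprenticeship Credit: income exceeds $127,000 by $15,050, which is 6 full-or-partial $3,000 increments; reduction = 6 × $140 = $840, leaving $4,270.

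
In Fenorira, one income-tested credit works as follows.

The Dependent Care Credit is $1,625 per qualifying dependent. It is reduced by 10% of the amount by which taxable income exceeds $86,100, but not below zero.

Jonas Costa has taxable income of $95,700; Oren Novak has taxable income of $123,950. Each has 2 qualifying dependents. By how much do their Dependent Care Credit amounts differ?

$2,290

Jonas ($95,700): Dependent Care Credit: base = 2 × $1,625 = $3,250. 10% of the $9,600 excess over $86,100 is $960; credit = $3,250 − $960 = $2,290.
Oren ($123,950): Dependent Care Credit: base = 2 × $1,625 = $3,250. 10% of the $37,850 excess over $86,100 is $3,785 ≥ base, so the credit is $0.
Difference: |$2,290 − $0| = $2,290.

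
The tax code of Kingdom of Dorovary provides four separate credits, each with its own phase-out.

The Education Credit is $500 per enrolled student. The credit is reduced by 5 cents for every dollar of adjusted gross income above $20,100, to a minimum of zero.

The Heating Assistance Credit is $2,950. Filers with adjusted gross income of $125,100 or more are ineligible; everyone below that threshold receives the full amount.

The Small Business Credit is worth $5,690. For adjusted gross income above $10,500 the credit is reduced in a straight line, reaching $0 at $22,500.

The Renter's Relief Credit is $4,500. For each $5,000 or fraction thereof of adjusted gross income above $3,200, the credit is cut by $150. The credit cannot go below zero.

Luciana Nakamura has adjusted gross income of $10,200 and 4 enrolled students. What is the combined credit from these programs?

$14,840

Education Credit: base = 4 × $500 = $2,000. $10,200 is at or below the $20,100 threshold, so the full $2,000 applies.
Heating Assistance Credit: $10,200 is below the $125,100 cutoff, so the full $2,950 applies.
Small Business Credit: $10,200 is at or below the $10,500 threshold, so the full $5,690 applies.
Renter's Relief Credit: income exceeds $3,200 by $7,000, which is 2 full-or-partial $5,000 increments; reduction = 2 × $150 = $300, leaving $4,200.
Total: $2,000 + $2,950 + $5,690 + $4,200 = $14,840.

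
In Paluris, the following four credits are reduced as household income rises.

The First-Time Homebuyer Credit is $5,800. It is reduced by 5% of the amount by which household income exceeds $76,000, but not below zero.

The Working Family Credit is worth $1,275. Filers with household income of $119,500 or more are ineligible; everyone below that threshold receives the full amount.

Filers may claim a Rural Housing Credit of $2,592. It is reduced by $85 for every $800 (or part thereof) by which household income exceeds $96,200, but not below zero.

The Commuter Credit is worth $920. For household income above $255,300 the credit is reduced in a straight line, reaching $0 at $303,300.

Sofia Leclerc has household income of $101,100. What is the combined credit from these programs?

$8,737

First-Time Homebuyer Credit: 5% of the $25,100 excess over $76,000 is $1,255; credit = $5,800 − $1,255 = $4,545.
Working Family Credit: $101,100 is below the $119,500 cutoff, so the full $1,275 applies.
Rural Housing Credit: income exceeds $96,200 by $4,900, which is 7 full-or-partial $800 increments; reduction = 7 × $85 = $595, leaving $1,997.
Commuter Credit: $101,100 is at or below the $255,300 threshold, so the full $920 applies.
Total: $4,545 + $1,275 + $1,997 + $920 = $8,737.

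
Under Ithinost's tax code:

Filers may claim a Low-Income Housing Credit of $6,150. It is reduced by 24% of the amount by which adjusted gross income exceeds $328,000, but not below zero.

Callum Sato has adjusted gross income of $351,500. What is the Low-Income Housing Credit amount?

Low-Income Housing Credit: 24% of the $23,500 excess over $328,000 is $5,640; credit = $6,150 − $5,640 = $510.

$510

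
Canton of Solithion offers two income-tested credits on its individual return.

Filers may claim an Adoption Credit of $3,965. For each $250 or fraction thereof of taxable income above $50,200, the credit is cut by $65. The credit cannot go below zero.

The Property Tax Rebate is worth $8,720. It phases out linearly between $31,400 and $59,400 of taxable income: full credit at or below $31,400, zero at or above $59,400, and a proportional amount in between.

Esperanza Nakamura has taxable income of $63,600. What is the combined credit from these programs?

Adoption Credit: income exceeds $50,200 by $13,400, which is 54 full-or-partial $250 increments; reduction = 54 × $65 = $3,510, leaving $455.
Property Tax Rebate: $63,600 is at or above $59,400, so the credit is $0.
Total: $455 + $0 = $455.

$455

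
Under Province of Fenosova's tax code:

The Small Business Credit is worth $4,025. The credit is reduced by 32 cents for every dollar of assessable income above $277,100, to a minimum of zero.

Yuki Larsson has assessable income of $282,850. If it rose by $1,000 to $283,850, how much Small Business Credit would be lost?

$320

At $282,850 — 32% of the $5,750 excess over $277,100 is $1,840; credit = $4,025 − $1,840 = $2,185.
At $283,850 — 32% of the $6,750 excess over $277,100 is $2,160; credit = $4,025 − $2,160 = $1,865.
Lost: $2,185 − $1,865 = $320.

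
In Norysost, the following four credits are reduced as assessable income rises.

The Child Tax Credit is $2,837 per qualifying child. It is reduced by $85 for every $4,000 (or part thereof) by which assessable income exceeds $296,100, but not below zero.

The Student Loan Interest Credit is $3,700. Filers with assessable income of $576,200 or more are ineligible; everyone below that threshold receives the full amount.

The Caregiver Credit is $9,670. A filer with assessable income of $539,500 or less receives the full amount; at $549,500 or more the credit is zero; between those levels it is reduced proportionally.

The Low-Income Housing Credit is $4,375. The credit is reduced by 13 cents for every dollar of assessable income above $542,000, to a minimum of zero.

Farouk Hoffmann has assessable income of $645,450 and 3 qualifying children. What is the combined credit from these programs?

Child Tax Credit: base = 3 × $2,837 = $8,511. income exceeds $296,100 by $349,350, which is 88 full-or-partial $4,000 increments; reduction = 88 × $85 = $7,480, leaving $1,031.
Student Loan Interest Credit: $645,450 meets or exceeds the $576,200 cutoff, so the credit is $0.
Caregiver Credit: $645,450 is at or above $549,500, so the credit is $0.
Low-Income Housing Credit: 13% of the $103,450 excess over $542,000 is $13,448.50 ≥ base, so the credit is $0.
Total: $1,031 + $0 + $0 + $0 = $1,031.

$1,031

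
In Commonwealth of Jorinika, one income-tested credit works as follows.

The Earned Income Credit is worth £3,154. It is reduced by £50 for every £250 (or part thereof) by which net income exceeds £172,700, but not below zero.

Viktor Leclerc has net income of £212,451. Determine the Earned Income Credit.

£0

Earned Income Credit: income exceeds £172,700 by £39,751 → 160 increments × £50 = £8,000 ≥ base, so the credit is £0.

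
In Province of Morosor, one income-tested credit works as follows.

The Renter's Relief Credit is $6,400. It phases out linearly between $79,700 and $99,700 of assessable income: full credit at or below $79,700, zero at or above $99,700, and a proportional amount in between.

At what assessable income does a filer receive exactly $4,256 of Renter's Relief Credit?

$4,256 is 4,256/6,400 of the full $6,400, so 2,144/6,400 of the $20,000 range has been used: income = $79,700 + $20,000 × 2,144/6,400 = $86,400.

$86,400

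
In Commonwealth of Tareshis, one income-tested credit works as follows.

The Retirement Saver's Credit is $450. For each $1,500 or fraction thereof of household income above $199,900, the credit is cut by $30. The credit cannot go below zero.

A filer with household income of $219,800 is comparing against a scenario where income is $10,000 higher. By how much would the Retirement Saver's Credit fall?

At $219,800 — income exceeds $199,900 by $19,900, which is 14 full-or-partial $1,500 increments; reduction = 14 × $30 = $420, leaving $30.
At $229,800 — income exceeds $199,900 by $29,900 → 20 increments × $30 = $600 ≥ base, so the credit is $0.
Lost: $30 − $0 = $30.

$30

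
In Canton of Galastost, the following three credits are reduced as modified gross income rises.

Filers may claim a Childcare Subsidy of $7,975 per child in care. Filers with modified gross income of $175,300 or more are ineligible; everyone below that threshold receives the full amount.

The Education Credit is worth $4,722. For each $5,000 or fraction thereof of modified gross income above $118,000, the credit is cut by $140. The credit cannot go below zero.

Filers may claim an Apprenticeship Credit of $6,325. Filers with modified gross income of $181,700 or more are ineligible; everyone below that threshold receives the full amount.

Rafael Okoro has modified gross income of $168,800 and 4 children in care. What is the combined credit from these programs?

$41,407

Childcare Subsidy: base = 4 × $7,975 = $31,900. $168,800 is below the $175,300 cutoff, so the full $31,900 applies.
Education Credit: income exceeds $118,000 by $50,800, which is 11 full-or-partial $5,000 increments; reduction = 11 × $140 = $1,540, leaving $3,182.
Apprenticeship Credit: $168,800 is below the $181,700 cutoff, so the full $6,325 applies.
Total: $31,900 + $3,182 + $6,325 = $41,407.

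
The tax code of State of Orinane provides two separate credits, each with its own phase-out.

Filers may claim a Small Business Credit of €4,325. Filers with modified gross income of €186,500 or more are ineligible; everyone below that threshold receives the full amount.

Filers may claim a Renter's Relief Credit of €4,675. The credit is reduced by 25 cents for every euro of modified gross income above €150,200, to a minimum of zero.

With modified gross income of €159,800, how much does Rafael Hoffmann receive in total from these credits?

€6,600

Small Business Credit: €159,800 is below the €186,500 cutoff, so the full €4,325 applies.
Renter's Relief Credit: 25% of the €9,600 excess over €150,200 is €2,400; credit = €4,675 − €2,400 = €2,275.
Total: €4,325 + €2,275 = €6,600.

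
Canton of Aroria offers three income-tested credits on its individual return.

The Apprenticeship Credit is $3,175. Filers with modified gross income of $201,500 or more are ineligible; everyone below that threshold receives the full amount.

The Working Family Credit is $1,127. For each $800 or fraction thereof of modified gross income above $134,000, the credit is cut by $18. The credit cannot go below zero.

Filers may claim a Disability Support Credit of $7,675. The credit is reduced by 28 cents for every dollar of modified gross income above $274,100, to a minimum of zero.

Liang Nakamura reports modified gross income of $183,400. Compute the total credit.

$10,861

Apprenticeship Credit: $183,400 is below the $201,500 cutoff, so the full $3,175 applies.
Working Family Credit: income exceeds $134,000 by $49,400, which is 62 full-or-partial $800 increments; reduction = 62 × $18 = $1,116, leaving $11.
Disability Support Credit: $183,400 is at or below the $274,100 threshold, so the full $7,675 applies.
Total: $3,175 + $11 + $7,675 = $10,861.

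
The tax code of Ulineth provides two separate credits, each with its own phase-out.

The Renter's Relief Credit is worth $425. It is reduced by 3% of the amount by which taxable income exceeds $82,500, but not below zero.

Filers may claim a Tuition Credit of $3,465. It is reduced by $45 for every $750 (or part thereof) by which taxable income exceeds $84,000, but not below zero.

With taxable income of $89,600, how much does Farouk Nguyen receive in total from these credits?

$3,317

Renter's Relief Credit: 3% of the $7,100 excess over $82,500 is $213; credit = $425 − $213 = $212.
Tuition Credit: income exceeds $84,000 by $5,600, which is 8 full-or-partial $750 increments; reduction = 8 × $45 = $360, leaving $3,105.
Total: $212 + $3,105 = $3,317.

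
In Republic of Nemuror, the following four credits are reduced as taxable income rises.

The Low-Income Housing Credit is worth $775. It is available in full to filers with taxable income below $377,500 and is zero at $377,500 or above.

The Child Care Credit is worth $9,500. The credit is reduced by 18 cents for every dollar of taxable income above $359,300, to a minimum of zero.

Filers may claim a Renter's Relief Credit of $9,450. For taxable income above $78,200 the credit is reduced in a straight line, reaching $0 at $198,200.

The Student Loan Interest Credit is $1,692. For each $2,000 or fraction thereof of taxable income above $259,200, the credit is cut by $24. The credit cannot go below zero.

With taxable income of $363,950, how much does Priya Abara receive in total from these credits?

Low-Income Housing Credit: $363,950 is below the $377,500 cutoff, so the full $775 applies.
Child Care Credit: 18% of the $4,650 excess over $359,300 is $837; credit = $9,500 − $837 = $8,663.
Renter's Relief Credit: $363,950 is at or above $198,200, so the credit is $0.
Student Loan Interest Credit: income exceeds $259,200 by $104,750, which is 53 full-or-partial $2,000 increments; reduction = 53 × $24 = $1,272, leaving $420.
Total: $775 + $8,663 + $0 + $420 = $9,858.

$9,858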